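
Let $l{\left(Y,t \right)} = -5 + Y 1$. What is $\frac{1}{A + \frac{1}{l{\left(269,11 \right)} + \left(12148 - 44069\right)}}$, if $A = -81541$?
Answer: $- \frac{31657}{2581343438} \approx -1.2264 \cdot 10^{-5}$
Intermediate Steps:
$l{\left(Y,t \right)} = -5 + Y$
$\frac{1}{A + \frac{1}{l{\left(269,11 \right)} + \left(12148 - 44069\right)}} = \frac{1}{-81541 + \frac{1}{\left(-5 + 269\right) + \left(12148 - 44069\right)}} = \frac{1}{-81541 + \frac{1}{264 + \left(12148 - 44069\right)}} = \frac{1}{-81541 + \frac{1}{264 - 31921}} = \frac{1}{-81541 + \frac{1}{-31657}} = \frac{1}{-81541 - \frac{1}{31657}} = \frac{1}{- \frac{2581343438}{31657}} = - \frac{31657}{2581343438}$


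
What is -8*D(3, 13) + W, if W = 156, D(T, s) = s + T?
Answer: 28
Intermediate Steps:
D(T, s) = T + s
-8*D(3, 13) + W = -8*(3 + 13) + 156 = -8*16 + 156 = -128 + 156 = 28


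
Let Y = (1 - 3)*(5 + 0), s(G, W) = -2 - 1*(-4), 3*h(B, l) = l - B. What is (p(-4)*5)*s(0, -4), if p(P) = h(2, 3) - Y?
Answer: 310/3 ≈ 103.33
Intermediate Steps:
h(B, l) = -B/3 + l/3 (h(B, l) = (l - B)/3 = -B/3 + l/3)
s(G, W) = 2 (s(G, W) = -2 + 4 = 2)
Y = -10 (Y = -2*5 = -10)
p(P) = 31/3 (p(P) = (-1/3*2 + (1/3)*3) - 1*(-10) = (-2/3 + 1) + 10 = 1/3 + 10 = 31/3)
(p(-4)*5)*s(0, -4) = ((31/3)*5)*2 = (155/3)*2 = 310/3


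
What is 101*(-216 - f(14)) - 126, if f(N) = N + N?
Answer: -24770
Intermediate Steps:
f(N) = 2*N
101*(-216 - f(14)) - 126 = 101*(-216 - 2*14) - 126 = 101*(-216 - 1*28) - 126 = 101*(-216 - 28) - 126 = 101*(-244) - 126 = -24644 - 126 = -24770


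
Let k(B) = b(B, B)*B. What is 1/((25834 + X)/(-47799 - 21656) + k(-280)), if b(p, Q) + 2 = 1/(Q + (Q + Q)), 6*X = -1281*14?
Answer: 41673/23337064 ≈ 0.0017857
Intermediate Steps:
X = -2989 (X = (-1281*14)/6 = (⅙)*(-17934) = -2989)
b(p, Q) = -2 + 1/(3*Q) (b(p, Q) = -2 + 1/(Q + (Q + Q)) = -2 + 1/(Q + 2*Q) = -2 + 1/(3*Q))
k(B) = B*(-2 + 1/(3*B)) (k(B) = (-2 + 1/(3*B))*B = B*(-2 + 1/(3*B)))
1/((25834 + X)/(-47799 - 21656) + k(-280)) = 1/((25834 - 2989)/(-47799 - 21656) + (⅓ - 2*(-280))) = 1/(22845/(-69455) + (⅓ + 560)) = 1/(22845*(-1/69455) + 1681/3) = 1/(-4569/13891 + 1681/3) = 1/(23337064/41673) = 41673/23337064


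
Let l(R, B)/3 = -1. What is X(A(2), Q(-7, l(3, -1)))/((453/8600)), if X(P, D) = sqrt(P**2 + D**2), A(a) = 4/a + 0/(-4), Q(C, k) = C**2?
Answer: 8600*sqrt(2405)/453 ≈ 931.02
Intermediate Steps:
l(R, B) = -3 (l(R, B) = 3*(-1) = -3)
A(a) = 4/a (A(a) = 4/a + 0*(-1/4) = 4/a + 0 = 4/a)
X(P, D) = sqrt(D**2 + P**2)
X(A(2), Q(-7, l(3, -1)))/((453/8600)) = sqrt(((-7)**2)**2 + (4/2)**2)/((453/8600)) = sqrt(49**2 + (4*(1/2))**2)/((453*(1/8600))) = sqrt(2401 + 2**2)/(453/8600) = sqrt(2401 + 4)*(8600/453) = sqrt(2405)*(8600/453) = 8600*sqrt(2405)/453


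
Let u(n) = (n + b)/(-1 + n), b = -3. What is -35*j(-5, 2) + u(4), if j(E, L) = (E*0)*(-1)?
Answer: ⅓ ≈ 0.33333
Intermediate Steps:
j(E, L) = 0 (j(E, L) = 0*(-1) = 0)
u(n) = (-3 + n)/(-1 + n) (u(n) = (n - 3)/(-1 + n) = (-3 + n)/(-1 + n))
-35*j(-5, 2) + u(4) = -35*0 + (-3 + 4)/(-1 + 4) = 0 + 1/3 = 0 + (⅓)*1 = 0 + ⅓ = ⅓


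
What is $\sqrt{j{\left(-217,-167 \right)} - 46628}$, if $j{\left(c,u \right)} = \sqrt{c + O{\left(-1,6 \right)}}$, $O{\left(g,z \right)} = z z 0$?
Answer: $\sqrt{-46628 + i \sqrt{217}} \approx 0.0341 + 215.94 i$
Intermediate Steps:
$O{\left(g,z \right)} = 0$ ($O{\left(g,z \right)} = z^{2} \cdot 0 = 0$)
$j{\left(c,u \right)} = \sqrt{c}$ ($j{\left(c,u \right)} = \sqrt{c + 0} = \sqrt{c}$)
$\sqrt{j{\left(-217,-167 \right)} - 46628} = \sqrt{\sqrt{-217} - 46628} = \sqrt{i \sqrt{217} - 46628} = \sqrt{-46628 + i \sqrt{217}}$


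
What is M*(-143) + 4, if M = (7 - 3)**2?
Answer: -2284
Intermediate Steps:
M = 16 (M = 4**2 = 16)
M*(-143) + 4 = 16*(-143) + 4 = -2288 + 4 = -2284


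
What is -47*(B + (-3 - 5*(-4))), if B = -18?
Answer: 47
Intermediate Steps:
-47*(B + (-3 - 5*(-4))) = -47*(-18 + (-3 - 5*(-4))) = -47*(-18 + (-3 + 20)) = -47*(-18 + 17) = -47*(-1) = 47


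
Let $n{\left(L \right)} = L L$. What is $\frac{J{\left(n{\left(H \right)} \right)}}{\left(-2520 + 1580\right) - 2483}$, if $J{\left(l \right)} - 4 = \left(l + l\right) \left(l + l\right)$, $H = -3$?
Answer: $- \frac{328}{3423} \approx -0.095822$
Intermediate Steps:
$n{\left(L \right)} = L^{2}$
$J{\left(l \right)} = 4 + 4 l^{2}$ ($J{\left(l \right)} = 4 + \left(l + l\right) \left(l + l\right) = 4 + 2 l 2 l = 4 + 4 l^{2}$)
$\frac{J{\left(n{\left(H \right)} \right)}}{\left(-2520 + 1580\right) - 2483} = \frac{4 + 4 \left(\left(-3\right)^{2}\right)^{2}}{\left(-2520 + 1580\right) - 2483} = \frac{4 + 4 \cdot 9^{2}}{-940 - 2483} = \frac{4 + 4 \cdot 81}{-3423} = \left(4 + 324\right) \left(- \frac{1}{3423}\right) = 328 \left(- \frac{1}{3423}\right) = - \frac{328}{3423}$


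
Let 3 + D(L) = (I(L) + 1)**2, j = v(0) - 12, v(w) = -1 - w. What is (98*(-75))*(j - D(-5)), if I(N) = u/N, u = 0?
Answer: 80850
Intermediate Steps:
j = -13 (j = (-1 - 1*0) - 12 = (-1 + 0) - 12 = -1 - 12 = -13)
I(N) = 0 (I(N) = 0/N = 0)
D(L) = -2 (D(L) = -3 + (0 + 1)**2 = -3 + 1**2 = -3 + 1 = -2)
(98*(-75))*(j - D(-5)) = (98*(-75))*(-13 - 1*(-2)) = -7350*(-13 + 2) = -7350*(-11) = 80850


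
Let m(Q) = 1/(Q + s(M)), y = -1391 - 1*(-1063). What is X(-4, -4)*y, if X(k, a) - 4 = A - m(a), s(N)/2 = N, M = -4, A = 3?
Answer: -6970/3 ≈ -2323.3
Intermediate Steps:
y = -328 (y = -1391 + 1063 = -328)
s(N) = 2*N
m(Q) = 1/(-8 + Q) (m(Q) = 1/(Q + 2*(-4)) = 1/(Q - 8) = 1/(-8 + Q))
X(k, a) = 7 - 1/(-8 + a) (X(k, a) = 4 + (3 - 1/(-8 + a)) = 7 - 1/(-8 + a))
X(-4, -4)*y = ((-57 + 7*(-4))/(-8 - 4))*(-328) = ((-57 - 28)/(-12))*(-328) = -1/12*(-85)*(-328) = (85/12)*(-328) = -6970/3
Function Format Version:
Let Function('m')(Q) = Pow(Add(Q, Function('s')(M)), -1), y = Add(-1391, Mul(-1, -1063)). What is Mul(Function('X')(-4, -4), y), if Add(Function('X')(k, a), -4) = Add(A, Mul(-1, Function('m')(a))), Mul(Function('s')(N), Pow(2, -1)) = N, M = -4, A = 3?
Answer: Rational(-6970, 3) ≈ -2323.3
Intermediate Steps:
y = -328 (y = Add(-1391, 1063) = -328)
Function('s')(N) = Mul(2, N)
Function('m')(Q) = Pow(Add(-8, Q), -1) (Function('m')(Q) = Pow(Add(Q, Mul(2, -4)), -1) = Pow(Add(Q, -8), -1) = Pow(Add(-8, Q), -1))
Function('X')(k, a) = Add(7, Mul(-1, Pow(Add(-8, a), -1))) (Function('X')(k, a) = Add(4, Add(3, Mul(-1, Pow(Add(-8, a), -1)))) = Add(7, Mul(-1, Pow(Add(-8, a), -1))))
Mul(Function('X')(-4, -4), y) = Mul(Mul(Pow(Add(-8, -4), -1), Add(-57, Mul(7, -4))), -328) = Mul(Mul(Pow(-12, -1), Add(-57, -28)), -328) = Mul(Mul(Rational(-1, 12), -85), -328) = Mul(Rational(85, 12), -328) = Rational(-6970, 3)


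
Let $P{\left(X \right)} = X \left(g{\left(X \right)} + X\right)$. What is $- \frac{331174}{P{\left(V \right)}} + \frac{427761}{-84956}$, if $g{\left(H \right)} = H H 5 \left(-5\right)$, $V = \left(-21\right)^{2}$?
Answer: $- \frac{114634214440205}{22767767758008} \approx -5.0349$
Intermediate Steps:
$V = 441$
$g{\left(H \right)} = - 25 H^{2}$ ($g{\left(H \right)} = H 5 H \left(-5\right) = H \left(- 25 H\right) = - 25 H^{2}$)
$P{\left(X \right)} = X \left(X - 25 X^{2}\right)$ ($P{\left(X \right)} = X \left(- 25 X^{2} + X\right) = X \left(X - 25 X^{2}\right)$)
$- \frac{331174}{P{\left(V \right)}} + \frac{427761}{-84956} = - \frac{331174}{441^{2} \left(1 - 11025\right)} + \frac{427761}{-84956} = - \frac{331174}{194481 \left(1 - 11025\right)} + 427761 \left(- \frac{1}{84956}\right) = - \frac{331174}{194481 \left(-11024\right)} - \frac{427761}{84956} = - \frac{331174}{-2143958544} - \frac{427761}{84956} = \left(-331174\right) \left(- \frac{1}{2143958544}\right) - \frac{427761}{84956} = \frac{165587}{1071979272} - \frac{427761}{84956} = - \frac{114634214440205}{22767767758008}$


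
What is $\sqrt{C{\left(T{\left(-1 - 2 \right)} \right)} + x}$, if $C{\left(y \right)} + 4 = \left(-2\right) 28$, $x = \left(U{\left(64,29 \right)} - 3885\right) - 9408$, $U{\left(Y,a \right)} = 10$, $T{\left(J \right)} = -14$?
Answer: $i \sqrt{13343} \approx 115.51 i$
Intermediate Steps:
$x = -13283$ ($x = \left(10 - 3885\right) - 9408 = -3875 - 9408 = -13283$)
$C{\left(y \right)} = -60$ ($C{\left(y \right)} = -4 - 56 = -60$)
$\sqrt{C{\left(T{\left(-1 - 2 \right)} \right)} + x} = \sqrt{-60 - 13283} = \sqrt{-13343} = i \sqrt{13343}$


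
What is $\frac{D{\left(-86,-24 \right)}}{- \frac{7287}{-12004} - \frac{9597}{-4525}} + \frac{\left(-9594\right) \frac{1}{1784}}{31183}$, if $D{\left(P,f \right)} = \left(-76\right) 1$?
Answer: $- \frac{114826889364015811}{4121552161895868} \approx -27.86$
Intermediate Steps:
$D{\left(P,f \right)} = -76$
$\frac{D{\left(-86,-24 \right)}}{- \frac{7287}{-12004} - \frac{9597}{-4525}} + \frac{\left(-9594\right) \frac{1}{1784}}{31183} = - \frac{76}{- \frac{7287}{-12004} - \frac{9597}{-4525}} + \frac{\left(-9594\right) \frac{1}{1784}}{31183} = - \frac{76}{\left(-7287\right) \left(- \frac{1}{12004}\right) - - \frac{9597}{4525}} + \left(-9594\right) \frac{1}{1784} \cdot \frac{1}{31183} = - \frac{76}{\frac{7287}{12004} + \frac{9597}{4525}} - \frac{4797}{27815236} = - \frac{76}{\frac{148176063}{54318100}} - \frac{4797}{27815236} = \left(-76\right) \frac{54318100}{148176063} - \frac{4797}{27815236} = - \frac{4128175600}{148176063} - \frac{4797}{27815236} = - \frac{114826889364015811}{4121552161895868}$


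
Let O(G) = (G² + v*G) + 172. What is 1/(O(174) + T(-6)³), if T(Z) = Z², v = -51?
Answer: 1/68230 ≈ 1.4656e-5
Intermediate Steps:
O(G) = 172 + G² - 51*G (O(G) = (G² - 51*G) + 172 = 172 + G² - 51*G)
1/(O(174) + T(-6)³) = 1/((172 + 174² - 51*174) + ((-6)²)³) = 1/((172 + 30276 - 8874) + 36³) = 1/(21574 + 46656) = 1/68230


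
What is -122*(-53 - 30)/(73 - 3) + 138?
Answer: 9893/35 ≈ 282.66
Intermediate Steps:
-122*(-53 - 30)/(73 - 3) + 138 = -(-10126)/70 + 138 = -122*(-83/70) + 138 = 5063/35 + 138 = 9893/35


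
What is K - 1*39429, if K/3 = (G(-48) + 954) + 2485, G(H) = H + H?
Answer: -29400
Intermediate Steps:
G(H) = 2*H
K = 10029 (K = 3*((2*(-48) + 954) + 2485) = 3*((-96 + 954) + 2485) = 3*(858 + 2485) = 3*3343 = 10029)
K - 1*39429 = 10029 - 1*39429 = 10029 - 39429 = -29400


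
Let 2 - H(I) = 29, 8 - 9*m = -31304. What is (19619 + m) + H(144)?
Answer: 207640/9 ≈ 23071.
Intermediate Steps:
m = 31312/9 (m = 8/9 - ⅑*(-31304) = 8/9 + 31304/9 = 31312/9 ≈ 3479.1)
H(I) = -27 (H(I) = 2 - 1*29 = 2 - 29 = -27)
(19619 + m) + H(144) = (19619 + 31312/9) - 27 = 207883/9 - 27 = 207640/9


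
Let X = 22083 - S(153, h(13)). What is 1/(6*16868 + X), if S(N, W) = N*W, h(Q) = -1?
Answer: 1/123444 ≈ 8.1008e-6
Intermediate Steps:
X = 22236 (X = 22083 - 153*(-1) = 22083 - 1*(-153) = 22083 + 153 = 22236)
1/(6*16868 + X) = 1/(6*16868 + 22236) = 1/(101208 + 22236) = 1/123444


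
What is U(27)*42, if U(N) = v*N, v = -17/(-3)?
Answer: 6426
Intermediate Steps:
v = 17/3 (v = -17*(-1/3) = 17/3 ≈ 5.6667)
U(N) = 17*N/3
U(27)*42 = ((17/3)*27)*42 = 153*42 = 6426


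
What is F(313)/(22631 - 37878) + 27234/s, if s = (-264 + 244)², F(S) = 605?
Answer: 207497399/3049400 ≈ 68.045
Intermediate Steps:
s = 400 (s = (-20)² = 400)
F(313)/(22631 - 37878) + 27234/s = 605/(22631 - 37878) + 27234/400 = 605/(-15247) + 27234*(1/400) = 605*(-1/15247) + 13617/200 = -605/15247 + 13617/200 = 207497399/3049400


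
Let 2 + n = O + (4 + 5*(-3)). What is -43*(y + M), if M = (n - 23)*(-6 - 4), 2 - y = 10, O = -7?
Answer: -18146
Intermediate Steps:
n = -20 (n = -2 + (-7 + (4 + 5*(-3))) = -2 + (-7 + (4 - 15)) = -2 + (-7 - 11) = -2 - 18 = -20)
y = -8 (y = 2 - 1*10 = 2 - 10 = -8)
M = 430 (M = (-20 - 23)*(-6 - 4) = -43*(-10) = 430)
-43*(y + M) = -43*(-8 + 430) = -43*422 = -18146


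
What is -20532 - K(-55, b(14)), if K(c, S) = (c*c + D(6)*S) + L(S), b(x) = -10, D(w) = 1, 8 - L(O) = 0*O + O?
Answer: -23565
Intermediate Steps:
L(O) = 8 - O (L(O) = 8 - (0*O + O) = 8 - (0 + O) = 8 - O)
K(c, S) = 8 + c² (K(c, S) = (c*c + 1*S) + (8 - S) = (c² + S) + (8 - S) = (S + c²) + (8 - S) = 8 + c²)
-20532 - K(-55, b(14)) = -20532 - (8 + (-55)²) = -20532 - (8 + 3025) = -20532 - 1*3033 = -20532 - 3033 = -23565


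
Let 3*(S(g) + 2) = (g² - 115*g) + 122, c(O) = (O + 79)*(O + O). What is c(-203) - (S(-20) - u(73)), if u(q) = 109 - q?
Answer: 148324/3 ≈ 49441.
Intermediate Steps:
c(O) = 2*O*(79 + O) (c(O) = (79 + O)*(2*O) = 2*O*(79 + O))
S(g) = 116/3 - 115*g/3 + g²/3 (S(g) = -2 + ((g² - 115*g) + 122)/3 = -2 + (122 + g² - 115*g)/3 = -2 + (122/3 - 115*g/3 + g²/3) = 116/3 - 115*g/3 + g²/3)
c(-203) - (S(-20) - u(73)) = 2*(-203)*(79 - 203) - ((116/3 - 115/3*(-20) + (⅓)*(-20)²) - (109 - 1*73)) = 2*(-203)*(-124) - ((116/3 + 2300/3 + (⅓)*400) - (109 - 73)) = 50344 - ((116/3 + 2300/3 + 400/3) - 1*36) = 50344 - (2816/3 - 36) = 50344 - 1*2708/3 = 50344 - 2708/3 = 148324/3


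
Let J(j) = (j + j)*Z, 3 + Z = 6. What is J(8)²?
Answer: 2304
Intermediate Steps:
Z = 3 (Z = -3 + 6 = 3)
J(j) = 6*j (J(j) = (j + j)*3 = (2*j)*3 = 6*j)
J(8)² = (6*8)² = 48² = 2304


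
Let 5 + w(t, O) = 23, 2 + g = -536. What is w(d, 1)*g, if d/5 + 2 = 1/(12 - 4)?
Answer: -9684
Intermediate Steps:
g = -538 (g = -2 - 536 = -538)
d = -75/8 (d = -10 + 5/(12 - 4) = -10 + 5/8 = -75/8 ≈ -9.3750)
w(t, O) = 18 (w(t, O) = -5 + 23 = 18)
w(d, 1)*g = 18*(-538) = -9684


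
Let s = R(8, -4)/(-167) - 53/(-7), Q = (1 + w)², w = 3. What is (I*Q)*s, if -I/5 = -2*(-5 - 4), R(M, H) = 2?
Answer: -12725280/1169 ≈ -10886.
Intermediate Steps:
Q = 16 (Q = (1 + 3)² = 4² = 16)
I = -90 (I = -(-10)*(-5 - 4) = -(-10)*(-9) = -5*18 = -90)
s = 8837/1169 (s = 2/(-167) - 53/(-7) = 2*(-1/167) - 53*(-⅐) = -2/167 + 53/7 = 8837/1169 ≈ 7.5594)
(I*Q)*s = -90*16*(8837/1169) = -1440*8837/1169 = -12725280/1169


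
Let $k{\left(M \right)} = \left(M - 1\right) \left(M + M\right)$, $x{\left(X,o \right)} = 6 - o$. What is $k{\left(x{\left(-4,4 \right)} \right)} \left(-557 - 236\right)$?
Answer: $-3172$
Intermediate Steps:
$k{\left(M \right)} = 2 M \left(-1 + M\right)$ ($k{\left(M \right)} = \left(-1 + M\right) 2 M = 2 M \left(-1 + M\right)$)
$k{\left(x{\left(-4,4 \right)} \right)} \left(-557 - 236\right) = 2 \left(6 - 4\right) \left(-1 + \left(6 - 4\right)\right) \left(-557 - 236\right) = 2 \left(6 - 4\right) \left(-1 + \left(6 - 4\right)\right) \left(-793\right) = 2 \cdot 2 \left(-1 + 2\right) \left(-793\right) = 2 \cdot 2 \cdot 1 \left(-793\right) = 4 \left(-793\right) = -3172$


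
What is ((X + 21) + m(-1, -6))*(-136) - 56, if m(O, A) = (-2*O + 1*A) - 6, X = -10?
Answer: -192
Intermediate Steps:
m(O, A) = -6 + A - 2*O (m(O, A) = (-2*O + A) - 6 = (A - 2*O) - 6 = -6 + A - 2*O)
((X + 21) + m(-1, -6))*(-136) - 56 = ((-10 + 21) + (-6 - 6 - 2*(-1)))*(-136) - 56 = (11 + (-6 - 6 + 2))*(-136) - 56 = (11 - 10)*(-136) - 56 = 1*(-136) - 56 = -136 - 56 = -192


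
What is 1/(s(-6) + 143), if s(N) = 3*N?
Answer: 1/125 ≈ 0.0080000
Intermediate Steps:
1/(s(-6) + 143) = 1/(3*(-6) + 143) = 1/(-18 + 143) = 1/125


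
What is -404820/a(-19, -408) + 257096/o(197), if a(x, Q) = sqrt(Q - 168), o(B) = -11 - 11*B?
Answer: -128548/1089 + 33735*I/2 ≈ -118.04 + 16868.0*I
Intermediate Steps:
a(x, Q) = sqrt(-168 + Q)
-404820/a(-19, -408) + 257096/o(197) = -404820/sqrt(-168 - 408) + 257096/(-11 - 11*197) = -404820*(-I/24) + 257096/(-11 - 2167) = -404820*(-I/24) + 257096/(-2178) = -(-33735)*I/2 + 257096*(-1/2178) = 33735*I/2 - 128548/1089 = -128548/1089 + 33735*I/2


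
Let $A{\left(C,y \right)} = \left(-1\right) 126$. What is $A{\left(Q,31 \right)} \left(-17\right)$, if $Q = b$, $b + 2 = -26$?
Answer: $2142$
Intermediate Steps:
$b = -28$ ($b = -2 - 26 = -28$)
$Q = -28$
$A{\left(C,y \right)} = -126$
$A{\left(Q,31 \right)} \left(-17\right) = \left(-126\right) \left(-17\right) = 2142$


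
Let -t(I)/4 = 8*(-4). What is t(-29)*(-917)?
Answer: -117376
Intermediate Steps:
t(I) = 128 (t(I) = -32*(-4) = -4*(-32) = 128)
t(-29)*(-917) = 128*(-917) = -117376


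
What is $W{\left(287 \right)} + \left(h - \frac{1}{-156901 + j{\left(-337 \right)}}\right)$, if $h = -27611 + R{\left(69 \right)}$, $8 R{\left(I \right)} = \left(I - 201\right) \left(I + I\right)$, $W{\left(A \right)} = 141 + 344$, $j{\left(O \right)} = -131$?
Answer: $- \frac{4617211895}{157032} \approx -29403.0$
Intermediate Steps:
$W{\left(A \right)} = 485$
$R{\left(I \right)} = \frac{I \left(-201 + I\right)}{4}$ ($R{\left(I \right)} = \frac{\left(I - 201\right) \left(I + I\right)}{8} = \frac{\left(I - 201\right) 2 I}{8} = \frac{\left(-201 + I\right) 2 I}{8} = \frac{2 I \left(-201 + I\right)}{8} = \frac{I \left(-201 + I\right)}{4}$)
$h = -29888$ ($h = -27611 + \frac{1}{4} \cdot 69 \left(-201 + 69\right) = -27611 + \frac{1}{4} \cdot 69 \left(-132\right) = -27611 - 2277 = -29888$)
$W{\left(287 \right)} + \left(h - \frac{1}{-156901 + j{\left(-337 \right)}}\right) = 485 - \left(29888 + \frac{1}{-156901 - 131}\right) = 485 - \frac{4693372415}{157032} = - \frac{4617211895}{157032}$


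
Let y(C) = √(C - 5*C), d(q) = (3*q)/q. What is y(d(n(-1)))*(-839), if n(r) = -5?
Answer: -1678*I*√3 ≈ -2906.4*I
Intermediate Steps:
d(q) = 3
y(C) = 2*√(-C) (y(C) = √(-4*C) = 2*√(-C))
y(d(n(-1)))*(-839) = (2*√(-1*3))*(-839) = (2*√(-3))*(-839) = (2*(I*√3))*(-839) = (2*I*√3)*(-839) = -1678*I*√3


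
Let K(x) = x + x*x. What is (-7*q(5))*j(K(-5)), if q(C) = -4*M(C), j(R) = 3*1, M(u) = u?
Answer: 420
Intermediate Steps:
K(x) = x + x**2
j(R) = 3
q(C) = -4*C
(-7*q(5))*j(K(-5)) = -(-28)*5*3 = -7*(-20)*3 = 140*3 = 420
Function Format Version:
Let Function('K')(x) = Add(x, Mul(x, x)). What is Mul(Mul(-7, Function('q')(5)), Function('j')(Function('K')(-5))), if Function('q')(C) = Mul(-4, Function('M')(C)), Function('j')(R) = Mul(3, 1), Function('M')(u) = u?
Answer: 420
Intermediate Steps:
Function('K')(x) = Add(x, Pow(x, 2))
Function('j')(R) = 3
Function('q')(C) = Mul(-4, C)
Mul(Mul(-7, Function('q')(5)), Function('j')(Function('K')(-5))) = Mul(Mul(-7, Mul(-4, 5)), 3) = Mul(Mul(-7, -20), 3) = Mul(140, 3) = 420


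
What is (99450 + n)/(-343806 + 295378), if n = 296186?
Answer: -98909/12107 ≈ -8.1696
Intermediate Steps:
(99450 + n)/(-343806 + 295378) = (99450 + 296186)/(-343806 + 295378) = 395636/(-48428) = 395636*(-1/48428) = -98909/12107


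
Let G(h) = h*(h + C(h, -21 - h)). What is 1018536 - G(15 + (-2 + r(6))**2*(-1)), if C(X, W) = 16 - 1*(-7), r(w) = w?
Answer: 1018558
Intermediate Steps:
C(X, W) = 23 (C(X, W) = 16 + 7 = 23)
G(h) = h*(23 + h) (G(h) = h*(h + 23) = h*(23 + h))
1018536 - G(15 + (-2 + r(6))**2*(-1)) = 1018536 - (15 + (-2 + 6)**2*(-1))*(23 + (15 + (-2 + 6)**2*(-1))) = 1018536 - (15 + 4**2*(-1))*(23 + (15 + 4**2*(-1))) = 1018536 - (15 + 16*(-1))*(23 + (15 + 16*(-1))) = 1018536 - (15 - 16)*(23 + (15 - 16)) = 1018536 - (-1)*(23 - 1) = 1018536 - (-1)*22 = 1018536 - 1*(-22) = 1018536 + 22 = 1018558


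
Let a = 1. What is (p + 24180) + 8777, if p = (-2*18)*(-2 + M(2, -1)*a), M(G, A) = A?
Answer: 33065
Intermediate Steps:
p = 108 (p = (-2*18)*(-2 - 1*1) = -36*(-2 - 1) = -36*(-3) = 108)
(p + 24180) + 8777 = (108 + 24180) + 8777 = 24288 + 8777 = 33065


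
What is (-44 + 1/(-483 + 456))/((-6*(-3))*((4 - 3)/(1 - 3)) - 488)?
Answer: 1189/13419 ≈ 0.088606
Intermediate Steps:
(-44 + 1/(-483 + 456))/((-6*(-3))*((4 - 3)/(1 - 3)) - 488) = (-44 + 1/(-27))/(18*(1/(-2)) - 488) = (-44 - 1/27)/(18*(1*(-½)) - 488) = -1189/(27*(18*(-½) - 488)) = -1189/(27*(-9 - 488)) = -1189/27/(-497) = -1189/27*(-1/497) = 1189/13419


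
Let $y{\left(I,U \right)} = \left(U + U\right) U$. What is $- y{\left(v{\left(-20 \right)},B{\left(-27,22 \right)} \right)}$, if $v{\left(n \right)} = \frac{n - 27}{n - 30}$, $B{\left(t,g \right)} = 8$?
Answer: $-128$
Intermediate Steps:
$v{\left(n \right)} = \frac{-27 + n}{-30 + n}$
$y{\left(I,U \right)} = 2 U^{2}$ ($y{\left(I,U \right)} = 2 U U = 2 U^{2}$)
$- y{\left(v{\left(-20 \right)},B{\left(-27,22 \right)} \right)} = - 2 \cdot 8^{2} = - 2 \cdot 64 = \left(-1\right) 128 = -128$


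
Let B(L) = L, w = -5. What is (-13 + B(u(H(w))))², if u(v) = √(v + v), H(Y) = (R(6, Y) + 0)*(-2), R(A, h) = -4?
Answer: 81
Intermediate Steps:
H(Y) = 8 (H(Y) = (-4 + 0)*(-2) = -4*(-2) = 8)
u(v) = √2*√v (u(v) = √(2*v) = √2*√v)
(-13 + B(u(H(w))))² = (-13 + √2*√8)² = (-13 + √2*(2*√2))² = (-13 + 4)² = (-9)² = 81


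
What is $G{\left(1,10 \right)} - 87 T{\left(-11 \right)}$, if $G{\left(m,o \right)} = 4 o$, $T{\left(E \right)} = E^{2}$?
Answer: $-10487$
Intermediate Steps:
$G{\left(1,10 \right)} - 87 T{\left(-11 \right)} = 4 \cdot 10 - 87 \left(-11\right)^{2} = 40 - 10527 = -10487$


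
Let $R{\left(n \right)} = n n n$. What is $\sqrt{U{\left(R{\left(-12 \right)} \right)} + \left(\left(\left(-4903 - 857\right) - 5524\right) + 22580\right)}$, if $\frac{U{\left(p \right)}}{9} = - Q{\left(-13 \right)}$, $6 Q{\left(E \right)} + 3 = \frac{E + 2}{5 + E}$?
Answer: $\frac{5 \sqrt{7231}}{4} \approx 106.29$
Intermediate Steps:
$R{\left(n \right)} = n^{3}$ ($R{\left(n \right)} = n^{2} n = n^{3}$)
$Q{\left(E \right)} = - \frac{1}{2} + \frac{2 + E}{6 \left(5 + E\right)}$ ($Q{\left(E \right)} = - \frac{1}{2} + \frac{\left(E + 2\right) \frac{1}{5 + E}}{6} = - \frac{1}{2} + \frac{\left(2 + E\right) \frac{1}{5 + E}}{6} = - \frac{1}{2} + \frac{\frac{1}{5 + E} \left(2 + E\right)}{6} = - \frac{1}{2} + \frac{2 + E}{6 \left(5 + E\right)}$)
$U{\left(p \right)} = \frac{39}{16}$ ($U{\left(p \right)} = 9 \left(- \frac{-13 - -26}{6 \left(5 - 13\right)}\right) = 9 \left(- \frac{-13 + 26}{6 \left(-8\right)}\right) = 9 \left(- \frac{\left(-1\right) 13}{6 \cdot 8}\right) = 9 \left(\left(-1\right) \left(- \frac{13}{48}\right)\right) = 9 \cdot \frac{13}{48} = \frac{39}{16}$)
$\sqrt{U{\left(R{\left(-12 \right)} \right)} + \left(\left(\left(-4903 - 857\right) - 5524\right) + 22580\right)} = \sqrt{\frac{39}{16} + \left(\left(\left(-4903 - 857\right) - 5524\right) + 22580\right)} = \sqrt{\frac{39}{16} + \left(\left(-5760 - 5524\right) + 22580\right)} = \sqrt{\frac{39}{16} + \left(-11284 + 22580\right)} = \sqrt{\frac{39}{16} + 11296} = \sqrt{\frac{180775}{16}} = \frac{5 \sqrt{7231}}{4}$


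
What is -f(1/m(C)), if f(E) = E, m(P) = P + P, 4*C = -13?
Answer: 2/13 ≈ 0.15385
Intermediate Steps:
C = -13/4 (C = (¼)*(-13) = -13/4 ≈ -3.2500)
m(P) = 2*P
-f(1/m(C)) = -1/(2*(-13/4)) = -1/(-13/2) = -1*(-2/13) = 2/13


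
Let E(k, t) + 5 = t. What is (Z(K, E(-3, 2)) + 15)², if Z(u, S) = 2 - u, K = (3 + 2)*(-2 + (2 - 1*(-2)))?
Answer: 49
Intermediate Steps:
E(k, t) = -5 + t
K = 10 (K = 5*(-2 + (2 + 2)) = 5*(-2 + 4) = 5*2 = 10)
(Z(K, E(-3, 2)) + 15)² = ((2 - 1*10) + 15)² = ((2 - 10) + 15)² = (-8 + 15)² = 7² = 49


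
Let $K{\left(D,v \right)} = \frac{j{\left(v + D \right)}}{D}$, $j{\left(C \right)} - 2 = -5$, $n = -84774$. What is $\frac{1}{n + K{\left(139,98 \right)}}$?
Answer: $- \frac{139}{11783589} \approx -1.1796 \cdot 10^{-5}$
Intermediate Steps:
$j{\left(C \right)} = -3$ ($j{\left(C \right)} = 2 - 5 = -3$)
$K{\left(D,v \right)} = - \frac{3}{D}$
$\frac{1}{n + K{\left(139,98 \right)}} = \frac{1}{-84774 - \frac{3}{139}} = \frac{1}{- \frac{11783589}{139}} = - \frac{139}{11783589}$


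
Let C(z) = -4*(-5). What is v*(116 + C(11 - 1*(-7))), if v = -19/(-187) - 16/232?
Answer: 1416/319 ≈ 4.4389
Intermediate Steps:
v = 177/5423 (v = -19*(-1/187) - 16*1/232 = 19/187 - 2/29 = 177/5423 ≈ 0.032639)
C(z) = 20
v*(116 + C(11 - 1*(-7))) = 177*(116 + 20)/5423 = (177/5423)*136 = 1416/319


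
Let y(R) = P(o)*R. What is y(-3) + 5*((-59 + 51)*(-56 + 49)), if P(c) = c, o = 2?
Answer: 274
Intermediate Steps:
y(R) = 2*R
y(-3) + 5*((-59 + 51)*(-56 + 49)) = 2*(-3) + 5*((-59 + 51)*(-56 + 49)) = -6 + 5*(-8*(-7)) = -6 + 5*56 = -6 + 280 = 274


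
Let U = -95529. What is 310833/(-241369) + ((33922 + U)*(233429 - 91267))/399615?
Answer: -2114075994352541/96454672935 ≈ -21918.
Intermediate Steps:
310833/(-241369) + ((33922 + U)*(233429 - 91267))/399615 = 310833/(-241369) + ((33922 - 95529)*(233429 - 91267))/399615 = 310833*(-1/241369) - 61607*142162*(1/399615) = -310833/241369 - 8758174334*1/399615 = -310833/241369 - 8758174334/399615 = -2114075994352541/96454672935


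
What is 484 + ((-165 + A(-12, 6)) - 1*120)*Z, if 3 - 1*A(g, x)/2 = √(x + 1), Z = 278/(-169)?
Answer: 159358/169 + 556*√7/169 ≈ 951.65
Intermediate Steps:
Z = -278/169 (Z = 278*(-1/169) = -278/169 ≈ -1.6450)
A(g, x) = 6 - 2*√(1 + x) (A(g, x) = 6 - 2*√(x + 1) = 6 - 2*√(1 + x))
484 + ((-165 + A(-12, 6)) - 1*120)*Z = 484 + ((-165 + (6 - 2*√(1 + 6))) - 1*120)*(-278/169) = 484 + ((-165 + (6 - 2*√7)) - 120)*(-278/169) = 484 + ((-159 - 2*√7) - 120)*(-278/169) = 484 + (-279 - 2*√7)*(-278/169) = 484 + (77562/169 + 556*√7/169) = 159358/169 + 556*√7/169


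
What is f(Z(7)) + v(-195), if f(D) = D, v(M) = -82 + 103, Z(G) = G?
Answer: 28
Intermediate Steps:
v(M) = 21
f(Z(7)) + v(-195) = 7 + 21 = 28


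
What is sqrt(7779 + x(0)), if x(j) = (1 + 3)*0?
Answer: sqrt(7779) ≈ 88.199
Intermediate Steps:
x(j) = 0 (x(j) = 4*0 = 0)
sqrt(7779 + x(0)) = sqrt(7779 + 0) = sqrt(7779)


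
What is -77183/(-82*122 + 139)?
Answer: 77183/9865 ≈ 7.8239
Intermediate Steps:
-77183/(-82*122 + 139) = -77183/(-10004 + 139) = -77183/(-9865) = -77183*(-1/9865) = 77183/9865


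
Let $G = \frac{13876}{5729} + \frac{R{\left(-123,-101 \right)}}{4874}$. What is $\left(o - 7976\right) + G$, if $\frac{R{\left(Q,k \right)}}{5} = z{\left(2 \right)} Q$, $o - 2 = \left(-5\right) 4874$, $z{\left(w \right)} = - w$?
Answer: $- \frac{451535777965}{13961573} \approx -32341.0$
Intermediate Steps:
$o = -24368$ ($o = 2 - 24370 = -24368$)
$R{\left(Q,k \right)} = - 10 Q$ ($R{\left(Q,k \right)} = 5 \left(-1\right) 2 Q = 5 \left(- 2 Q\right) = - 10 Q$)
$G = \frac{37339147}{13961573}$ ($G = \frac{13876}{5729} + \frac{\left(-10\right) \left(-123\right)}{4874} = 13876 \cdot \frac{1}{5729} + 1230 \cdot \frac{1}{4874} = \frac{13876}{5729} + \frac{615}{2437} = \frac{37339147}{13961573} \approx 2.6744$)
$\left(o - 7976\right) + G = \left(-24368 - 7976\right) + \frac{37339147}{13961573} = -32344 + \frac{37339147}{13961573} = - \frac{451535777965}{13961573}$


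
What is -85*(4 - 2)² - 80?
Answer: -420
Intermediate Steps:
-85*(4 - 2)² - 80 = -85*2² - 80 = -85*4 - 80 = -340 - 80 = -420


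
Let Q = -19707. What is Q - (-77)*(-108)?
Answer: -28023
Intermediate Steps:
Q - (-77)*(-108) = -19707 - (-77)*(-108) = -19707 - 1*8316 = -19707 - 8316 = -28023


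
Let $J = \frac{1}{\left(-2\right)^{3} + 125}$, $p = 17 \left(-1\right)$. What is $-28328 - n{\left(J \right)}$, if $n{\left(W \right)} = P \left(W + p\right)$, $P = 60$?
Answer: $- \frac{1065032}{39} \approx -27309.0$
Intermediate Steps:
$p = -17$
$J = \frac{1}{117}$ ($J = \frac{1}{-8 + 125} = \frac{1}{117} \approx 0.008547$)
$n{\left(W \right)} = -1020 + 60 W$ ($n{\left(W \right)} = 60 \left(W - 17\right) = 60 \left(-17 + W\right) = -1020 + 60 W$)
$-28328 - n{\left(J \right)} = -28328 - \left(-1020 + 60 \cdot \frac{1}{117}\right) = -28328 - \left(-1020 + \frac{20}{39}\right) = -28328 - - \frac{39760}{39} = -28328 + \frac{39760}{39} = - \frac{1065032}{39}$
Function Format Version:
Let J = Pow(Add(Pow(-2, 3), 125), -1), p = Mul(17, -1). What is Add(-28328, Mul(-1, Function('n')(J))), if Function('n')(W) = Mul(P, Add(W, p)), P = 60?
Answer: Rational(-1065032, 39) ≈ -27309.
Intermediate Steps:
p = -17
J = Rational(1, 117) (J = Pow(Add(-8, 125), -1) = Pow(117, -1) = Rational(1, 117) ≈ 0.0085470)
Function('n')(W) = Add(-1020, Mul(60, W)) (Function('n')(W) = Mul(60, Add(W, -17)) = Mul(60, Add(-17, W)) = Add(-1020, Mul(60, W)))
Add(-28328, Mul(-1, Function('n')(J))) = Add(-28328, Mul(-1, Add(-1020, Mul(60, Rational(1, 117))))) = Add(-28328, Mul(-1, Add(-1020, Rational(20, 39)))) = Add(-28328, Mul(-1, Rational(-39760, 39))) = Add(-28328, Rational(39760, 39)) = Rational(-1065032, 39)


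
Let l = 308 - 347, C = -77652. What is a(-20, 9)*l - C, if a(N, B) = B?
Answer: 77301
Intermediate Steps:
l = -39
a(-20, 9)*l - C = 9*(-39) - 1*(-77652) = -351 + 77652 = 77301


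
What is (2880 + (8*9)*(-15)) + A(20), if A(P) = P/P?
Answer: 1801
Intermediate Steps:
A(P) = 1
(2880 + (8*9)*(-15)) + A(20) = (2880 + (8*9)*(-15)) + 1 = (2880 + 72*(-15)) + 1 = (2880 - 1080) + 1 = 1800 + 1 = 1801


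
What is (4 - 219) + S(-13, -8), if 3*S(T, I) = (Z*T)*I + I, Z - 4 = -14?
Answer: -1693/3 ≈ -564.33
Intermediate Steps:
Z = -10 (Z = 4 - 14 = -10)
S(T, I) = I/3 - 10*I*T/3 (S(T, I) = ((-10*T)*I + I)/3 = (-10*I*T + I)/3 = (I - 10*I*T)/3 = I/3 - 10*I*T/3)
(4 - 219) + S(-13, -8) = (4 - 219) + (⅓)*(-8)*(1 - 10*(-13)) = -215 + (⅓)*(-8)*(1 + 130) = -215 + (⅓)*(-8)*131 = -215 - 1048/3 = -1693/3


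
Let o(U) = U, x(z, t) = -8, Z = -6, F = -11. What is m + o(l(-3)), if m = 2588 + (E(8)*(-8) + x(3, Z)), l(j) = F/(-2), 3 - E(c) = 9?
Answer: 5267/2 ≈ 2633.5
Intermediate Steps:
E(c) = -6 (E(c) = 3 - 1*9 = 3 - 9 = -6)
l(j) = 11/2 (l(j) = -11/(-2) = -11*(-½) = 11/2)
m = 2628 (m = 2588 + (-6*(-8) - 8) = 2588 + (48 - 8) = 2588 + 40 = 2628)
m + o(l(-3)) = 2628 + 11/2 = 5267/2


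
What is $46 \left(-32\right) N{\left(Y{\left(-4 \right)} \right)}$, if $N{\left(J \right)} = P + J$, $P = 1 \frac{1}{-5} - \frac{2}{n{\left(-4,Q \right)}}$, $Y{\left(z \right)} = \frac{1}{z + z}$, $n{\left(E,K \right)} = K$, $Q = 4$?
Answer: $\frac{6072}{5} \approx 1214.4$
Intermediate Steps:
$Y{\left(z \right)} = \frac{1}{2 z}$
$P = - \frac{7}{10}$ ($P = 1 \frac{1}{-5} - \frac{2}{4} = 1 \left(- \frac{1}{5}\right) - \frac{1}{2} = - \frac{1}{5} - \frac{1}{2} = - \frac{7}{10} \approx -0.7$)
$N{\left(J \right)} = - \frac{7}{10} + J$
$46 \left(-32\right) N{\left(Y{\left(-4 \right)} \right)} = 46 \left(-32\right) \left(- \frac{7}{10} + \frac{1}{2 \left(-4\right)}\right) = - 1472 \left(- \frac{7}{10} + \frac{1}{2} \left(- \frac{1}{4}\right)\right) = - 1472 \left(- \frac{7}{10} - \frac{1}{8}\right) = \left(-1472\right) \left(- \frac{33}{40}\right) = \frac{6072}{5}$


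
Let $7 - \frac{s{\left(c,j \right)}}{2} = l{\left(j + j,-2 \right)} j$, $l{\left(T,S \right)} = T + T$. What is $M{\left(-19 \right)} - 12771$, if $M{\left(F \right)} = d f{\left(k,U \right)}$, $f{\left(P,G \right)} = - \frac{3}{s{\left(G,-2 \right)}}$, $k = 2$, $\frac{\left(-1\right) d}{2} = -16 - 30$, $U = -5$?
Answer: $- \frac{38267}{3} \approx -12756.0$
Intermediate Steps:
$d = 92$ ($d = - 2 \left(-16 - 30\right) = \left(-2\right) \left(-46\right) = 92$)
$l{\left(T,S \right)} = 2 T$
$s{\left(c,j \right)} = 14 - 8 j^{2}$ ($s{\left(c,j \right)} = 14 - 2 \cdot 2 \left(j + j\right) j = 14 - 2 \cdot 2 \cdot 2 j j = 14 - 2 \cdot 4 j j = 14 - 2 \cdot 4 j^{2} = 14 - 8 j^{2}$)
$f{\left(P,G \right)} = \frac{1}{6}$ ($f{\left(P,G \right)} = - \frac{3}{14 - 8 \left(-2\right)^{2}} = - \frac{3}{14 - 32} = - \frac{3}{-18} = \left(-3\right) \left(- \frac{1}{18}\right) = \frac{1}{6}$)
$M{\left(F \right)} = \frac{46}{3}$ ($M{\left(F \right)} = 92 \cdot \frac{1}{6} = \frac{46}{3}$)
$M{\left(-19 \right)} - 12771 = \frac{46}{3} - 12771 = - \frac{38267}{3}$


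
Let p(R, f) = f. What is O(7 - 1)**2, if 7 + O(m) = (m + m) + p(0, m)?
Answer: 121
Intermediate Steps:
O(m) = -7 + 3*m (O(m) = -7 + ((m + m) + m) = -7 + (2*m + m) = -7 + 3*m)
O(7 - 1)**2 = (-7 + 3*(7 - 1))**2 = (-7 + 3*6)**2 = (-7 + 18)**2 = 11**2 = 121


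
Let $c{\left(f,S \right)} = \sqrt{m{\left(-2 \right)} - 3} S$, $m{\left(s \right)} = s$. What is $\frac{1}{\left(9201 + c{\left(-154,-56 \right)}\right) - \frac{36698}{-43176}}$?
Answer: $\frac{4288446204756}{39468946084860289} + \frac{26098337664 i \sqrt{5}}{39468946084860289} \approx 0.00010865 + 1.4786 \cdot 10^{-6} i$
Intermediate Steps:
$c{\left(f,S \right)} = i S \sqrt{5}$ ($c{\left(f,S \right)} = \sqrt{-2 - 3} S = \sqrt{-5} S = i \sqrt{5} S = i S \sqrt{5}$)
$\frac{1}{\left(9201 + c{\left(-154,-56 \right)}\right) - \frac{36698}{-43176}} = \frac{1}{\left(9201 + i \left(-56\right) \sqrt{5}\right) - \frac{36698}{-43176}} = \frac{1}{\left(9201 - 56 i \sqrt{5}\right) - - \frac{18349}{21588}} = \frac{1}{\left(9201 - 56 i \sqrt{5}\right) + \frac{18349}{21588}} = \frac{1}{\frac{198649537}{21588} - 56 i \sqrt{5}}$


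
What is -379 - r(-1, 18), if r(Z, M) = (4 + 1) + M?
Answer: -402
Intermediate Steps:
r(Z, M) = 5 + M
-379 - r(-1, 18) = -379 - (5 + 18) = -379 - 1*23 = -379 - 23 = -402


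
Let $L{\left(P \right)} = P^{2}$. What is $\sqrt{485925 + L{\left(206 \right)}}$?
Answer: $\sqrt{528361} \approx 726.88$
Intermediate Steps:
$\sqrt{485925 + L{\left(206 \right)}} = \sqrt{485925 + 206^{2}} = \sqrt{485925 + 42436} = \sqrt{528361}$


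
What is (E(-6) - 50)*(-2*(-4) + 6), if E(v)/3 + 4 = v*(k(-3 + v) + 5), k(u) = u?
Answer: 140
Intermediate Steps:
E(v) = -12 + 3*v*(2 + v) (E(v) = -12 + 3*(v*((-3 + v) + 5)) = -12 + 3*(v*(2 + v)) = -12 + 3*v*(2 + v))
(E(-6) - 50)*(-2*(-4) + 6) = ((-12 + 3*(-6)² + 6*(-6)) - 50)*(-2*(-4) + 6) = ((-12 + 3*36 - 36) - 50)*(8 + 6) = ((-12 + 108 - 36) - 50)*14 = (60 - 50)*14 = 10*14 = 140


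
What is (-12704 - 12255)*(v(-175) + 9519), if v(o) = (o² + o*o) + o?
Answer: -1761955646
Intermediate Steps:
v(o) = o + 2*o² (v(o) = (o² + o²) + o = 2*o² + o = o + 2*o²)
(-12704 - 12255)*(v(-175) + 9519) = (-12704 - 12255)*(-175*(1 + 2*(-175)) + 9519) = -24959*(-175*(1 - 350) + 9519) = -24959*(-175*(-349) + 9519) = -24959*(61075 + 9519) = -24959*70594 = -1761955646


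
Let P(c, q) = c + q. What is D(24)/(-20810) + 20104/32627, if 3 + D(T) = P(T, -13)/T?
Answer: 1434676001/2327889840 ≈ 0.61630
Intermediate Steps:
D(T) = -3 + (-13 + T)/T (D(T) = -3 + (T - 13)/T = -3 + (-13 + T)/T)
D(24)/(-20810) + 20104/32627 = (-2 - 13/24)/(-20810) + 20104/32627 = (-2 - 13*1/24)*(-1/20810) + 20104*(1/32627) = (-2 - 13/24)*(-1/20810) + 2872/4661 = -61/24*(-1/20810) + 2872/4661 = 61/499440 + 2872/4661 = 1434676001/2327889840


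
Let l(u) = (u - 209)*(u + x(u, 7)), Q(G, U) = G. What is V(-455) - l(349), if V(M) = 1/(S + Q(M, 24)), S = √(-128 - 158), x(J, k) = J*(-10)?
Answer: 7012533745/15947 - I*√286/207311 ≈ 4.3974e+5 - 8.1576e-5*I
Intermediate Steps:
x(J, k) = -10*J
l(u) = -9*u*(-209 + u) (l(u) = (u - 209)*(u - 10*u) = (-209 + u)*(-9*u) = -9*u*(-209 + u))
S = I*√286 (S = √(-286) = I*√286 ≈ 16.912*I)
V(M) = 1/(M + I*√286) (V(M) = 1/(I*√286 + M) = 1/(M + I*√286))
V(-455) - l(349) = 1/(-455 + I*√286) - 9*349*(209 - 1*349) = 1/(-455 + I*√286) - 9*349*(209 - 349) = 1/(-455 + I*√286) - 9*349*(-140) = 1/(-455 + I*√286) - 1*(-439740) = 1/(-455 + I*√286) + 439740 = 439740 + 1/(-455 + I*√286)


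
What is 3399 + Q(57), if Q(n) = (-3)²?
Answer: 3408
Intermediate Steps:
Q(n) = 9
3399 + Q(57) = 3399 + 9 = 3408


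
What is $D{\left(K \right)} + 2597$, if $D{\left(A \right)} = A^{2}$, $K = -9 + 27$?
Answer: $2921$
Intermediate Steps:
$K = 18$
$D{\left(K \right)} + 2597 = 18^{2} + 2597 = 324 + 2597 = 2921$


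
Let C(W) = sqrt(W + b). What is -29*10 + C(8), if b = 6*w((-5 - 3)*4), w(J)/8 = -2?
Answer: -290 + 2*I*sqrt(22) ≈ -290.0 + 9.3808*I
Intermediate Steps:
w(J) = -16 (w(J) = 8*(-2) = -16)
b = -96 (b = 6*(-16) = -96)
C(W) = sqrt(-96 + W) (C(W) = sqrt(W - 96) = sqrt(-96 + W))
-29*10 + C(8) = -29*10 + sqrt(-96 + 8) = -290 + sqrt(-88) = -290 + 2*I*sqrt(22)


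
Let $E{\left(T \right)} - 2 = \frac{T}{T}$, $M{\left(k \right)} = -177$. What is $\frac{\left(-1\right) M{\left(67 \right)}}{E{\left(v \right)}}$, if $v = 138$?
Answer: $59$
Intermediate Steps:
$E{\left(T \right)} = 3$ ($E{\left(T \right)} = 2 + \frac{T}{T} = 2 + 1 = 3$)
$\frac{\left(-1\right) M{\left(67 \right)}}{E{\left(v \right)}} = \frac{\left(-1\right) \left(-177\right)}{3} = 177 \cdot \frac{1}{3} = 59$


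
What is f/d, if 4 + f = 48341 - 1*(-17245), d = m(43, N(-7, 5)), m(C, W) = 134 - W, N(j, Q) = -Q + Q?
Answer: 32791/67 ≈ 489.42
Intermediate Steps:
N(j, Q) = 0
d = 134 (d = 134 - 1*0 = 134 + 0 = 134)
f = 65582 (f = -4 + (48341 - 1*(-17245)) = -4 + (48341 + 17245) = -4 + 65586 = 65582)
f/d = 65582/134 = 65582*(1/134) = 32791/67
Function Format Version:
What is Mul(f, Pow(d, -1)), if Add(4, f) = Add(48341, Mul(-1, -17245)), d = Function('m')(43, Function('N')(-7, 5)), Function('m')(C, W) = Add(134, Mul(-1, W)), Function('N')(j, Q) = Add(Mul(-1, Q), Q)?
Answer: Rational(32791, 67) ≈ 489.42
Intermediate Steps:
Function('N')(j, Q) = 0
d = 134 (d = Add(134, Mul(-1, 0)) = Add(134, 0) = 134)
f = 65582 (f = Add(-4, Add(48341, Mul(-1, -17245))) = Add(-4, Add(48341, 17245)) = Add(-4, 65586) = 65582)
Mul(f, Pow(d, -1)) = Mul(65582, Pow(134, -1)) = Mul(65582, Rational(1, 134)) = Rational(32791, 67)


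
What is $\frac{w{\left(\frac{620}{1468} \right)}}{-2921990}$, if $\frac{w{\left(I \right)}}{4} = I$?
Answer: $- \frac{62}{107237033} \approx -5.7816 \cdot 10^{-7}$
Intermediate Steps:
$w{\left(I \right)} = 4 I$
$\frac{w{\left(\frac{620}{1468} \right)}}{-2921990} = \frac{4 \cdot \frac{620}{1468}}{-2921990} = 4 \cdot 620 \cdot \frac{1}{1468} \left(- \frac{1}{2921990}\right) = 4 \cdot \frac{155}{367} \left(- \frac{1}{2921990}\right) = \frac{620}{367} \left(- \frac{1}{2921990}\right) = - \frac{62}{107237033}$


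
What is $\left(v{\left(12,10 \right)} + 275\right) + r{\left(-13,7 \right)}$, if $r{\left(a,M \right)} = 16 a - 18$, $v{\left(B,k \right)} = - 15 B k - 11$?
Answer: $-1762$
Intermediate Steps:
$v{\left(B,k \right)} = -11 - 15 B k$ ($v{\left(B,k \right)} = - 15 B k - 11 = -11 - 15 B k$)
$r{\left(a,M \right)} = -18 + 16 a$
$\left(v{\left(12,10 \right)} + 275\right) + r{\left(-13,7 \right)} = \left(\left(-11 - 180 \cdot 10\right) + 275\right) + \left(-18 + 16 \left(-13\right)\right) = \left(\left(-11 - 1800\right) + 275\right) - 226 = \left(-1811 + 275\right) - 226 = -1536 - 226 = -1762$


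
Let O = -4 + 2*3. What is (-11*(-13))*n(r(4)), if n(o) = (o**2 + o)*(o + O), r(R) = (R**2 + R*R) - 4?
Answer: 3483480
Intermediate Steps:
O = 2 (O = -4 + 6 = 2)
r(R) = -4 + 2*R**2 (r(R) = (R**2 + R**2) - 4 = 2*R**2 - 4 = -4 + 2*R**2)
n(o) = (2 + o)*(o + o**2) (n(o) = (o**2 + o)*(o + 2) = (o + o**2)*(2 + o) = (2 + o)*(o + o**2))
(-11*(-13))*n(r(4)) = (-11*(-13))*((-4 + 2*4**2)*(2 + (-4 + 2*4**2)**2 + 3*(-4 + 2*4**2))) = 143*((-4 + 2*16)*(2 + (-4 + 2*16)**2 + 3*(-4 + 2*16))) = 143*((-4 + 32)*(2 + (-4 + 32)**2 + 3*(-4 + 32))) = 143*(28*(2 + 28**2 + 3*28)) = 143*(28*(2 + 784 + 84)) = 143*(28*870) = 143*24360 = 3483480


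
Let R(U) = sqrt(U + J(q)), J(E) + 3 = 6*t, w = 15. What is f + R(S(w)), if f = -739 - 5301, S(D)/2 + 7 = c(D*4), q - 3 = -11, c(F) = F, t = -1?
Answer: -6040 + sqrt(97) ≈ -6030.1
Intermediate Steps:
q = -8 (q = 3 - 11 = -8)
S(D) = -14 + 8*D (S(D) = -14 + 2*(D*4) = -14 + 2*(4*D) = -14 + 8*D)
f = -6040
J(E) = -9 (J(E) = -3 + 6*(-1) = -3 - 6 = -9)
R(U) = sqrt(-9 + U) (R(U) = sqrt(U - 9) = sqrt(-9 + U))
f + R(S(w)) = -6040 + sqrt(-9 + (-14 + 8*15)) = -6040 + sqrt(-9 + (-14 + 120)) = -6040 + sqrt(-9 + 106) = -6040 + sqrt(97)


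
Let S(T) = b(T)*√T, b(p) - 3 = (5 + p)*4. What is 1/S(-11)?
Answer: I*√11/231 ≈ 0.014358*I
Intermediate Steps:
b(p) = 23 + 4*p (b(p) = 3 + (5 + p)*4 = 3 + (20 + 4*p) = 23 + 4*p)
S(T) = √T*(23 + 4*T) (S(T) = (23 + 4*T)*√T = √T*(23 + 4*T))
1/S(-11) = 1/(√(-11)*(23 + 4*(-11))) = 1/((I*√11)*(23 - 44)) = 1/((I*√11)*(-21)) = 1/(-21*I*√11) = I*√11/231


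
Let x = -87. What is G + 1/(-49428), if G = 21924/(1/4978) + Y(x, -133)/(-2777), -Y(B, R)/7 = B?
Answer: 14980406646833203/137261556 ≈ 1.0914e+8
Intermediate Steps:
Y(B, R) = -7*B
G = 303075314535/2777 (G = 21924/(1/4978) - 7*(-87)/(-2777) = 21924/(1/4978) + 609*(-1/2777) = 21924*4978 - 609/2777 = 109137672 - 609/2777 = 303075314535/2777 ≈ 1.0914e+8)
G + 1/(-49428) = 303075314535/2777 + 1/(-49428) = 303075314535/2777 - 1/49428 = 14980406646833203/137261556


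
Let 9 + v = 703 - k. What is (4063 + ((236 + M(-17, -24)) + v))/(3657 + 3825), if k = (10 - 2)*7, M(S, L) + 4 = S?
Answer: 2458/3741 ≈ 0.65704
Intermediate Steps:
M(S, L) = -4 + S
k = 56 (k = 8*7 = 56)
v = 638 (v = -9 + (703 - 1*56) = -9 + (703 - 56) = -9 + 647 = 638)
(4063 + ((236 + M(-17, -24)) + v))/(3657 + 3825) = (4063 + ((236 + (-4 - 17)) + 638))/(3657 + 3825) = (4063 + ((236 - 21) + 638))/7482 = (4063 + (215 + 638))*(1/7482) = (4063 + 853)*(1/7482) = 4916*(1/7482) = 2458/3741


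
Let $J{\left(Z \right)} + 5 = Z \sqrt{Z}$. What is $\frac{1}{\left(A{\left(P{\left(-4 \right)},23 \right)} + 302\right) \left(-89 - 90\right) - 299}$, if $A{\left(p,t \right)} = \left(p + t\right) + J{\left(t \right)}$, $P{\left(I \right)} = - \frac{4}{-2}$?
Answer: $- \frac{2519}{128993614} + \frac{179 \sqrt{23}}{128993614} \approx -1.2873 \cdot 10^{-5}$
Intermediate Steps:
$P{\left(I \right)} = 2$ ($P{\left(I \right)} = \left(-4\right) \left(- \frac{1}{2}\right) = 2$)
$J{\left(Z \right)} = -5 + Z^{\frac{3}{2}}$ ($J{\left(Z \right)} = -5 + Z \sqrt{Z} = -5 + Z^{\frac{3}{2}}$)
$A{\left(p,t \right)} = -5 + p + t + t^{\frac{3}{2}}$ ($A{\left(p,t \right)} = \left(p + t\right) + \left(-5 + t^{\frac{3}{2}}\right) = -5 + p + t + t^{\frac{3}{2}}$)
$\frac{1}{\left(A{\left(P{\left(-4 \right)},23 \right)} + 302\right) \left(-89 - 90\right) - 299} = \frac{1}{\left(\left(-5 + 2 + 23 + 23^{\frac{3}{2}}\right) + 302\right) \left(-89 - 90\right) - 299} = \frac{1}{\left(\left(-5 + 2 + 23 + 23 \sqrt{23}\right) + 302\right) \left(-179\right) - 299} = \frac{1}{\left(\left(20 + 23 \sqrt{23}\right) + 302\right) \left(-179\right) - 299} = \frac{1}{\left(322 + 23 \sqrt{23}\right) \left(-179\right) - 299} = \frac{1}{\left(-57638 - 4117 \sqrt{23}\right) - 299} = \frac{1}{-57937 - 4117 \sqrt{23}}$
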